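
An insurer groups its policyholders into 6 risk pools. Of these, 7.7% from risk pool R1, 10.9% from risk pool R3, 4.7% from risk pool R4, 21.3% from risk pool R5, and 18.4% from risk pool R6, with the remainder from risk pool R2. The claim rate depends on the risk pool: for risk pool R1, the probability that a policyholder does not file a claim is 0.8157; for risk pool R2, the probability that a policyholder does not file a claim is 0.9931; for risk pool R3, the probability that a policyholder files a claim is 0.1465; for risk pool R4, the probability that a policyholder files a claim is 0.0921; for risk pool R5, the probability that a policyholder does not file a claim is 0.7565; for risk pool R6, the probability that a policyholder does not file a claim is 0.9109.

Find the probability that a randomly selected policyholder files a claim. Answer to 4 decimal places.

P(C) ≈ 0.1053

P(R2) = 1 − (0.077 + 0.109 + 0.047 + 0.213 + 0.184) = 0.37.
P(C|R1) = 1 − 0.8157 = 0.1843.
P(C|R2) = 1 − 0.9931 = 0.0069.
P(C|R5) = 1 − 0.7565 = 0.2435.
P(C|R6) = 1 − 0.9109 = 0.0891.
Using total probability over the partition,
P(C) = P(C|R1)·P(R1) + P(C|R2)·P(R2) + P(C|R3)·P(R3) + P(C|R4)·P(R4) + P(C|R5)·P(R5) + P(C|R6)·P(R6)
      = 0.1843·0.077 + 0.0069·0.37 + 0.1465·0.109 + 0.0921·0.047 + 0.2435·0.213 + 0.0891·0.184
      = 0.0141911 + 0.002553 + 0.0159685 + 0.0043287 + 0.0518655 + 0.0163944 = 0.1053012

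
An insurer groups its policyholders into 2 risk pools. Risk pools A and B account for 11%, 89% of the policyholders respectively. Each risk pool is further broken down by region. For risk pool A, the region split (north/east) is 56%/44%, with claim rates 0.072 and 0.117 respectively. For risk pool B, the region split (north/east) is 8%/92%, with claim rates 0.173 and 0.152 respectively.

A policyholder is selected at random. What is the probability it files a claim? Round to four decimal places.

P(C) ≈ 0.1469

P(C|A) = 0.56·0.072 + 0.44·0.117 = 0.04032 + 0.05148 = 0.0918
P(C|B) = 0.08·0.173 + 0.92·0.152 = 0.01384 + 0.13984 = 0.15368
By total probability over the outer partition,
P(C) = 0.11·0.0918 + 0.89·0.15368
      = 0.010098 + 0.1367752 = 0.1468732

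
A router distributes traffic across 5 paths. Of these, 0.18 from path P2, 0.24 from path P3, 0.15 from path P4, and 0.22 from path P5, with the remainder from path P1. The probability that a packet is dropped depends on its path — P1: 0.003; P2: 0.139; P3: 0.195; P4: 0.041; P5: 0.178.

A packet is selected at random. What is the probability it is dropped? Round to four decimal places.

0.1178

P(P1) = 1 − (0.18 + 0.24 + 0.15 + 0.22) = 0.21.
Summing over the partition,
P(L) = P(L|P1)·P(P1) + P(L|P2)·P(P2) + P(L|P3)·P(P3) + P(L|P4)·P(P4) + P(L|P5)·P(P5)
      = 0.003·0.21 + 0.139·0.18 + 0.195·0.24 + 0.041·0.15 + 0.178·0.22
      = 0.00063 + 0.02502 + 0.0468 + 0.00615 + 0.03916 = 0.11776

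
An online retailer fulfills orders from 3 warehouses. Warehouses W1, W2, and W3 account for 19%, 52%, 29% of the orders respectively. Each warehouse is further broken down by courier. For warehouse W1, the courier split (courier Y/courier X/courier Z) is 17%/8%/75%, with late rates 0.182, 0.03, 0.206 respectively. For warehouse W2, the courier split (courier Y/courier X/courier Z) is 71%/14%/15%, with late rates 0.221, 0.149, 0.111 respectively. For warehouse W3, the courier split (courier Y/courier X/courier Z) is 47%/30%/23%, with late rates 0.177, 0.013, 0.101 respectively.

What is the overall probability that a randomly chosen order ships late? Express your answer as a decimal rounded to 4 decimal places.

P(L|W1) = 0.17·0.182 + 0.08·0.03 + 0.75·0.206 = 0.03094 + 0.0024 + 0.1545 = 0.18784
P(L|W2) = 0.71·0.221 + 0.14·0.149 + 0.15·0.111 = 0.15691 + 0.02086 + 0.01665 = 0.19442
P(L|W3) = 0.47·0.177 + 0.3·0.013 + 0.23·0.101 = 0.08319 + 0.0039 + 0.02323 = 0.11032
Then overall,
P(L) = 0.19·0.18784 + 0.52·0.19442 + 0.29·0.11032
      = 0.0356896 + 0.1010984 + 0.0319928 = 0.1687808

0.1688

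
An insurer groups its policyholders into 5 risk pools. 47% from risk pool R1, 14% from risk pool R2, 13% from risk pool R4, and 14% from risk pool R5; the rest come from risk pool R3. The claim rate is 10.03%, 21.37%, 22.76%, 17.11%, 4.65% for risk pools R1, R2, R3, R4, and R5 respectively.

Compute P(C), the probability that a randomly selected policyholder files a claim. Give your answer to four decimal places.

P(C) ≈ 0.1331

P(R3) = 1 − (0.47 + 0.14 + 0.13 + 0.14) = 0.12.
P(C) = P(C|R1)·P(R1) + P(C|R2)·P(R2) + P(C|R3)·P(R3) + P(C|R4)·P(R4) + P(C|R5)·P(R5)
      = 0.1003·0.47 + 0.2137·0.14 + 0.2276·0.12 + 0.1711·0.13 + 0.0465·0.14
      = 0.047141 + 0.029918 + 0.027312 + 0.022243 + 0.00651 = 0.133124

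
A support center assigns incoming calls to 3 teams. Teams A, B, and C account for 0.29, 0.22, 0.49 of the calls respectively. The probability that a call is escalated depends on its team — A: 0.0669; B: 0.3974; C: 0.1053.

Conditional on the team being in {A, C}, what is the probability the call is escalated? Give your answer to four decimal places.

Let S = {A, C}.
P(S) = 0.29 + 0.49 = 0.78.
P(E ∩ S) = 0.0669·0.29 + 0.1053·0.49 = 0.019401 + 0.051597 = 0.070998.
P(E | S) = 0.070998 / 0.78 = 0.091023…

P(E|S) ≈ 0.0910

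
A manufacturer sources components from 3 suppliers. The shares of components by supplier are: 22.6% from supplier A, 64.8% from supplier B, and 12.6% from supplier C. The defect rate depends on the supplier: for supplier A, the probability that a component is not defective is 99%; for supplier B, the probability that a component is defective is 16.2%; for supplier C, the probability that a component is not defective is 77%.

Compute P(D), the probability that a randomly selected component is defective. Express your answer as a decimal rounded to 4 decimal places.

0.1362

P(D|A) = 1 − 0.99 = 0.01.
P(D|C) = 1 − 0.77 = 0.23.
P(D) = P(D|A)·P(A) + P(D|B)·P(B) + P(D|C)·P(C)
      = 0.01·0.226 + 0.162·0.648 + 0.23·0.126
      = 0.00226 + 0.104976 + 0.02898 = 0.136216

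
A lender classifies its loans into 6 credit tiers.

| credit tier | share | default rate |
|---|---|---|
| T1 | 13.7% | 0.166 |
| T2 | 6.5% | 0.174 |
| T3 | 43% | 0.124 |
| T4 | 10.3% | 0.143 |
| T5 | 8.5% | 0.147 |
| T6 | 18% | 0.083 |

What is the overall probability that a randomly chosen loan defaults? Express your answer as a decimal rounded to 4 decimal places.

0.1295

P(D) = P(D|T1)·P(T1) + P(D|T2)·P(T2) + P(D|T3)·P(T3) + P(D|T4)·P(T4) + P(D|T5)·P(T5) + P(D|T6)·P(T6)
      = 0.166·0.137 + 0.174·0.065 + 0.124·0.43 + 0.143·0.103 + 0.147·0.085 + 0.083·0.18
      = 0.022742 + 0.01131 + 0.05332 + 0.014729 + 0.012495 + 0.01494 = 0.129536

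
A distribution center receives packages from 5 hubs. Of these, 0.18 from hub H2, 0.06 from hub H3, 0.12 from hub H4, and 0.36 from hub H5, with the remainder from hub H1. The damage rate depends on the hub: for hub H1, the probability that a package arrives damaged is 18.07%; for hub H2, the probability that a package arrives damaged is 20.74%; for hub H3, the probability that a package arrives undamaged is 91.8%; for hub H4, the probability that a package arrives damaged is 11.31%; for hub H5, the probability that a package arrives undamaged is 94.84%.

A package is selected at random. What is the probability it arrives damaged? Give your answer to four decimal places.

P(D) ≈ 0.1250

P(H1) = 1 − (0.18 + 0.06 + 0.12 + 0.36) = 0.28.
P(D|H3) = 1 − 0.918 = 0.082.
P(D|H5) = 1 − 0.9484 = 0.0516.
P(D) = P(D|H1)·P(H1) + P(D|H2)·P(H2) + P(D|H3)·P(H3) + P(D|H4)·P(H4) + P(D|H5)·P(H5)
      = 0.1807·0.28 + 0.2074·0.18 + 0.082·0.06 + 0.1131·0.12 + 0.0516·0.36
      = 0.050596 + 0.037332 + 0.00492 + 0.013572 + 0.018576 = 0.124996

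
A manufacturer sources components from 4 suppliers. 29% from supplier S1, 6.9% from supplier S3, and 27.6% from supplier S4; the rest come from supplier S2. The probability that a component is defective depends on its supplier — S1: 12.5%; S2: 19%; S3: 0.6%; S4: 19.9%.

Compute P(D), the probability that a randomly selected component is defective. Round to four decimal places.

P(D) ≈ 0.1609

P(S2) = 1 − (0.29 + 0.069 + 0.276) = 0.365.
P(D) = P(D|S1)·P(S1) + P(D|S2)·P(S2) + P(D|S3)·P(S3) + P(D|S4)·P(S4)
      = 0.125·0.29 + 0.19·0.365 + 0.006·0.069 + 0.199·0.276
      = 0.03625 + 0.06935 + 0.000414 + 0.054924 = 0.160938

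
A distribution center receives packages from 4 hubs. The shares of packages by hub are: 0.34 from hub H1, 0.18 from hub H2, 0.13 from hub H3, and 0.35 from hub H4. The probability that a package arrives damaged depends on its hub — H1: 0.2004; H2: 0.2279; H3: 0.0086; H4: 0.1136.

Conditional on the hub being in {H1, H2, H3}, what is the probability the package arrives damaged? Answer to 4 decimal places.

Let S = {H1, H2, H3}.
P(S) = 0.34 + 0.18 + 0.13 = 0.65.
P(D ∩ S) = 0.2004·0.34 + 0.2279·0.18 + 0.0086·0.13 = 0.068136 + 0.041022 + 0.001118 = 0.110276.
P(D | S) = 0.110276 / 0.65 = 0.169655…

P(D|S) ≈ 0.1697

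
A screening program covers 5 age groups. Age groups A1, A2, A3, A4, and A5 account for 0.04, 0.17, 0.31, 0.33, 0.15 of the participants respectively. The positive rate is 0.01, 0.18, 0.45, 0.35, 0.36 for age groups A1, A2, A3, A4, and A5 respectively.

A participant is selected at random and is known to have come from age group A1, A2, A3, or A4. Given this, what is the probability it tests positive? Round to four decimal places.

0.3365

Let S = {A1, A2, A3, A4}.
P(S) = 0.04 + 0.17 + 0.31 + 0.33 = 0.85.
P(T ∩ S) = 0.01·0.04 + 0.18·0.17 + 0.45·0.31 + 0.35·0.33 = 0.0004 + 0.0306 + 0.1395 + 0.1155 = 0.286.
P(T | S) = 0.286 / 0.85 = 0.336471…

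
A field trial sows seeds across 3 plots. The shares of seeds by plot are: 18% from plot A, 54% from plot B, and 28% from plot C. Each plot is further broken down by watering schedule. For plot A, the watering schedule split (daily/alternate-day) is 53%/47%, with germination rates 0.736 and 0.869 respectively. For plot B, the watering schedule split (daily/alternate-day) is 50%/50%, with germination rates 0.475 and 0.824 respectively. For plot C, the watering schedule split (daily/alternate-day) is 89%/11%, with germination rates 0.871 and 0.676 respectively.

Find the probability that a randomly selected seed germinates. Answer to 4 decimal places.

P(G|A) = 0.53·0.736 + 0.47·0.869 = 0.39008 + 0.40843 = 0.79851
P(G|B) = 0.5·0.475 + 0.5·0.824 = 0.2375 + 0.412 = 0.6495
P(G|C) = 0.89·0.871 + 0.11·0.676 = 0.77519 + 0.07436 = 0.84955
By total probability over the outer partition,
P(G) = 0.18·0.79851 + 0.54·0.6495 + 0.28·0.84955
      = 0.1437318 + 0.35073 + 0.237874 = 0.7323358

P(G) ≈ 0.7323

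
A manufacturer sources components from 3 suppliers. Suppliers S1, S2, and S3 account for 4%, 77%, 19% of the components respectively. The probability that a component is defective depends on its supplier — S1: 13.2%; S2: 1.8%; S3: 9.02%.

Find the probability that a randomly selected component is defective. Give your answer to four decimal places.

0.0363

P(D) = P(D|S1)·P(S1) + P(D|S2)·P(S2) + P(D|S3)·P(S3)
      = 0.132·0.04 + 0.018·0.77 + 0.0902·0.19
      = 0.00528 + 0.01386 + 0.017138 = 0.036278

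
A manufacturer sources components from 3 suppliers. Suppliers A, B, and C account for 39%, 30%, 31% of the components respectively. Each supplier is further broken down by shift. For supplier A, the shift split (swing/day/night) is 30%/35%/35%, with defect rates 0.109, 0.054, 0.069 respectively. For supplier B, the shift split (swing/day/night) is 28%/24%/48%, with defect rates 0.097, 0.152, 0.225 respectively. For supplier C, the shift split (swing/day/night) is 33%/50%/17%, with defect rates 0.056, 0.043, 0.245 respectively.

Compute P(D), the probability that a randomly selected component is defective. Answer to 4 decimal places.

P(D|A) = 0.3·0.109 + 0.35·0.054 + 0.35·0.069 = 0.0327 + 0.0189 + 0.02415 = 0.07575
P(D|B) = 0.28·0.097 + 0.24·0.152 + 0.48·0.225 = 0.02716 + 0.03648 + 0.108 = 0.17164
P(D|C) = 0.33·0.056 + 0.5·0.043 + 0.17·0.245 = 0.01848 + 0.0215 + 0.04165 = 0.08163
By total probability over the outer partition,
P(D) = 0.39·0.07575 + 0.3·0.17164 + 0.31·0.08163
      = 0.0295425 + 0.051492 + 0.0253053 = 0.1063398

P(D) ≈ 0.1063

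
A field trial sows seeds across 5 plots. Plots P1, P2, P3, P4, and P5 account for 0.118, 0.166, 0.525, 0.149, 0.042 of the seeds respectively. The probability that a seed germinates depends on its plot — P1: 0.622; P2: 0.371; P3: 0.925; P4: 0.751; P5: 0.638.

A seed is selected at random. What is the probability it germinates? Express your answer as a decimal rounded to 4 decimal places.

0.7593

P(G) = P(G|P1)·P(P1) + P(G|P2)·P(P2) + P(G|P3)·P(P3) + P(G|P4)·P(P4) + P(G|P5)·P(P5)
      = 0.622·0.118 + 0.371·0.166 + 0.925·0.525 + 0.751·0.149 + 0.638·0.042
      = 0.073396 + 0.061586 + 0.485625 + 0.111899 + 0.026796 = 0.759302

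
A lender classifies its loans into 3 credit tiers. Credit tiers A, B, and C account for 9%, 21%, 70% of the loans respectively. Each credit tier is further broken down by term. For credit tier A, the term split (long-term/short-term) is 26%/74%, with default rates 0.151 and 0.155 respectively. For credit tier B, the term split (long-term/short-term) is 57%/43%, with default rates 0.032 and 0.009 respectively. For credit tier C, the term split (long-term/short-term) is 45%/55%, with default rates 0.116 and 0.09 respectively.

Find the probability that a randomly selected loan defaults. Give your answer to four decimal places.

0.0897

P(D|A) = 0.26·0.151 + 0.74·0.155 = 0.03926 + 0.1147 = 0.15396
P(D|B) = 0.57·0.032 + 0.43·0.009 = 0.01824 + 0.00387 = 0.02211
P(D|C) = 0.45·0.116 + 0.55·0.09 = 0.0522 + 0.0495 = 0.1017
By total probability over the outer partition,
P(D) = 0.09·0.15396 + 0.21·0.02211 + 0.7·0.1017
      = 0.0138564 + 0.0046431 + 0.07119 = 0.0896895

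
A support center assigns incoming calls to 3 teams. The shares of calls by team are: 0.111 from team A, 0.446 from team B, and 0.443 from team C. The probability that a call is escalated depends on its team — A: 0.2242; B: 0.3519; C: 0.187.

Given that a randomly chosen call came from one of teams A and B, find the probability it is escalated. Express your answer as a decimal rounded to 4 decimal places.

Let S = {A, B}.
P(S) = 0.111 + 0.446 = 0.557.
P(E ∩ S) = 0.2242·0.111 + 0.3519·0.446 = 0.0248862 + 0.1569474 = 0.1818336.
P(E | S) = 0.1818336 / 0.557 = 0.326452…

P(E|S) ≈ 0.3265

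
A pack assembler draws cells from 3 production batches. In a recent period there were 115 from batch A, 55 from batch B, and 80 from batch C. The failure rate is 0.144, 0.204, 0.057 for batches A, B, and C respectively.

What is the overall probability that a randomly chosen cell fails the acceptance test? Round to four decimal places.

P(F) ≈ 0.1294

Total: 115 + 55 + 80 = 250.
P(A) = 115/250 = 0.46. P(B) = 55/250 = 0.22. P(C) = 80/250 = 0.32.
By the law of total probability,
P(F) = P(F|A)·P(A) + P(F|B)·P(B) + P(F|C)·P(C)
      = 0.144·0.46 + 0.204·0.22 + 0.057·0.32
      = 0.06624 + 0.04488 + 0.01824 = 0.12936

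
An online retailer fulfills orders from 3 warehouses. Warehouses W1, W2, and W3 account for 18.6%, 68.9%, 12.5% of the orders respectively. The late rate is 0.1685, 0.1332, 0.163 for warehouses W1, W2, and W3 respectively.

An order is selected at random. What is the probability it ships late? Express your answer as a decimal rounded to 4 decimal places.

P(L) ≈ 0.1435

Using total probability over the partition,
P(L) = P(L|W1)·P(W1) + P(L|W2)·P(W2) + P(L|W3)·P(W3)
      = 0.1685·0.186 + 0.1332·0.689 + 0.163·0.125
      = 0.031341 + 0.0917748 + 0.020375 = 0.1434908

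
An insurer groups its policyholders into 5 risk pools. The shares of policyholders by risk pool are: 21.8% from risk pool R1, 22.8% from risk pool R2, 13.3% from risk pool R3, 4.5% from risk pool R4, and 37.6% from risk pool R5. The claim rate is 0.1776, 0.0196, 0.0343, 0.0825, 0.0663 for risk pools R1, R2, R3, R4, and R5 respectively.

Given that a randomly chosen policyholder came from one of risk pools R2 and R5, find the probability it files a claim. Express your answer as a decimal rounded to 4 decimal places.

P(C|S) ≈ 0.0487

Let S = {R2, R5}.
P(S) = 0.228 + 0.376 = 0.604.
P(C ∩ S) = 0.0196·0.228 + 0.0663·0.376 = 0.0044688 + 0.0249288 = 0.0293976.
P(C | S) = 0.0293976 / 0.604 = 0.048672…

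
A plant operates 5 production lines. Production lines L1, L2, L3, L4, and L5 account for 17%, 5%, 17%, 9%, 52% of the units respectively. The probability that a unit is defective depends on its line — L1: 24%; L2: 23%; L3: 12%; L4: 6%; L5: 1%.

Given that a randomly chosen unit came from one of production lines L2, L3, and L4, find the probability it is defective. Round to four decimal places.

0.1203

Let S = {L2, L3, L4}.
P(S) = 0.05 + 0.17 + 0.09 = 0.31.
P(D ∩ S) = 0.23·0.05 + 0.12·0.17 + 0.06·0.09 = 0.0115 + 0.0204 + 0.0054 = 0.0373.
P(D | S) = 0.0373 / 0.31 = 0.120323…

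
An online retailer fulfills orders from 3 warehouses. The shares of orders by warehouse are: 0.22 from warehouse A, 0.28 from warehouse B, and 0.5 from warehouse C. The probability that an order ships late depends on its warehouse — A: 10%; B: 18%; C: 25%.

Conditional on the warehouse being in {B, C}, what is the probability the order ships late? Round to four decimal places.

Let S = {B, C}.
P(S) = 0.28 + 0.5 = 0.78.
P(L ∩ S) = 0.18·0.28 + 0.25·0.5 = 0.0504 + 0.125 = 0.1754.
P(L | S) = 0.1754 / 0.78 = 0.224872…

P(L|S) ≈ 0.2249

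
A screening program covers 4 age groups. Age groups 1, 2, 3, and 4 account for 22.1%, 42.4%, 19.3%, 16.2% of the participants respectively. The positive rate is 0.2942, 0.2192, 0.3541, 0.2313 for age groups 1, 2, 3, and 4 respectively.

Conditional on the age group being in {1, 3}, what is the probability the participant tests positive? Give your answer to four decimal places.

Let S = {1, 3}.
P(S) = 0.221 + 0.193 = 0.414.
P(T ∩ S) = 0.2942·0.221 + 0.3541·0.193 = 0.0650182 + 0.0683413 = 0.1333595.
P(T | S) = 0.1333595 / 0.414 = 0.322124…

P(T|S) ≈ 0.3221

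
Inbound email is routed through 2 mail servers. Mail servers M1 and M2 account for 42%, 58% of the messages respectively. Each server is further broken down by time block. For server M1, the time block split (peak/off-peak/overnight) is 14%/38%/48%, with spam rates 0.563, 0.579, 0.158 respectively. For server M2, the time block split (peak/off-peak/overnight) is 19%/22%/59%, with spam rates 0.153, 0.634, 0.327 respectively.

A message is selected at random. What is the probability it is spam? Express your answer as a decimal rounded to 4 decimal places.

P(S) ≈ 0.3670

P(S|M1) = 0.14·0.563 + 0.38·0.579 + 0.48·0.158 = 0.07882 + 0.22002 + 0.07584 = 0.37468
P(S|M2) = 0.19·0.153 + 0.22·0.634 + 0.59·0.327 = 0.02907 + 0.13948 + 0.19293 = 0.36148
Then overall,
P(S) = 0.42·0.37468 + 0.58·0.36148
      = 0.1573656 + 0.2096584 = 0.367024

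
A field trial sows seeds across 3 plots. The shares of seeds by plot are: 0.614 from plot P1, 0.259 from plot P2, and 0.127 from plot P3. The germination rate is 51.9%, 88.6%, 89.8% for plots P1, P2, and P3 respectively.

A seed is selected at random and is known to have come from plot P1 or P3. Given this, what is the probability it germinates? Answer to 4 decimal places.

Let S = {P1, P3}.
P(S) = 0.614 + 0.127 = 0.741.
P(G ∩ S) = 0.519·0.614 + 0.898·0.127 = 0.318666 + 0.114046 = 0.432712.
P(G | S) = 0.432712 / 0.741 = 0.583957…

0.5840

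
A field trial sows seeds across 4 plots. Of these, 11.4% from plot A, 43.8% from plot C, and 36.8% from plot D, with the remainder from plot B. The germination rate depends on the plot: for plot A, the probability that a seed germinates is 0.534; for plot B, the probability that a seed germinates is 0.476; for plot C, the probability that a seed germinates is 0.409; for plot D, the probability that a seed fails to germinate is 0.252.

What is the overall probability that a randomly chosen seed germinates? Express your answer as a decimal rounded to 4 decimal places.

P(B) = 1 − (0.114 + 0.438 + 0.368) = 0.08.
P(G|D) = 1 − 0.252 = 0.748.
By the law of total probability,
P(G) = P(G|A)·P(A) + P(G|B)·P(B) + P(G|C)·P(C) + P(G|D)·P(D)
      = 0.534·0.114 + 0.476·0.08 + 0.409·0.438 + 0.748·0.368
      = 0.060876 + 0.03808 + 0.179142 + 0.275264 = 0.553362

P(G) ≈ 0.5534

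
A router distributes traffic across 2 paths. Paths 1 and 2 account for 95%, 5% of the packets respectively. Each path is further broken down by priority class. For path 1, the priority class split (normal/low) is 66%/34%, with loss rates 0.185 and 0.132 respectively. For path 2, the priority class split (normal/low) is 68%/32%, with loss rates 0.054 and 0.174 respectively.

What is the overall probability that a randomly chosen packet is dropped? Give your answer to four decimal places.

P(L|1) = 0.66·0.185 + 0.34·0.132 = 0.1221 + 0.04488 = 0.16698
P(L|2) = 0.68·0.054 + 0.32·0.174 = 0.03672 + 0.05568 = 0.0924
Then overall,
P(L) = 0.95·0.16698 + 0.05·0.0924
      = 0.158631 + 0.00462 = 0.163251

0.1633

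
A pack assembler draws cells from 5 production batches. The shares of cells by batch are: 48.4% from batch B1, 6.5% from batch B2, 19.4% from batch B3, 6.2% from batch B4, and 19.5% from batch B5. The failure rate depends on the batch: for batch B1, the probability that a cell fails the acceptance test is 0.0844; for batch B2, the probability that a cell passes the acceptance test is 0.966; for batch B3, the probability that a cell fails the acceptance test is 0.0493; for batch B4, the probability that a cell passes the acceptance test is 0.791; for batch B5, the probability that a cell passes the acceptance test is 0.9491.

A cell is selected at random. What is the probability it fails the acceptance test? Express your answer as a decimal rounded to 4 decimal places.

P(F|B2) = 1 − 0.966 = 0.034.
P(F|B4) = 1 − 0.791 = 0.209.
P(F|B5) = 1 − 0.9491 = 0.0509.
By the law of total probability,
P(F) = P(F|B1)·P(B1) + P(F|B2)·P(B2) + P(F|B3)·P(B3) + P(F|B4)·P(B4) + P(F|B5)·P(B5)
      = 0.0844·0.484 + 0.034·0.065 + 0.0493·0.194 + 0.209·0.062 + 0.0509·0.195
      = 0.0408496 + 0.00221 + 0.0095642 + 0.012958 + 0.0099255 = 0.0755073

0.0755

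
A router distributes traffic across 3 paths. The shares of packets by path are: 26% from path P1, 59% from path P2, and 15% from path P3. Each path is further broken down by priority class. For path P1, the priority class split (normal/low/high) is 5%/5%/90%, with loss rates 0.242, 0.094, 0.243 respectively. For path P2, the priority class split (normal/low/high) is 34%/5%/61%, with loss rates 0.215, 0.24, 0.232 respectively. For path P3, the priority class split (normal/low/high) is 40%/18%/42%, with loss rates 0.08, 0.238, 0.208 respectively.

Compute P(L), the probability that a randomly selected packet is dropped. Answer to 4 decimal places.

P(L|P1) = 0.05·0.242 + 0.05·0.094 + 0.9·0.243 = 0.0121 + 0.0047 + 0.2187 = 0.2355
P(L|P2) = 0.34·0.215 + 0.05·0.24 + 0.61·0.232 = 0.0731 + 0.012 + 0.14152 = 0.22662
P(L|P3) = 0.4·0.08 + 0.18·0.238 + 0.42·0.208 = 0.032 + 0.04284 + 0.08736 = 0.1622
Then overall,
P(L) = 0.26·0.2355 + 0.59·0.22662 + 0.15·0.1622
      = 0.06123 + 0.1337058 + 0.02433 = 0.2192658

P(L) ≈ 0.2193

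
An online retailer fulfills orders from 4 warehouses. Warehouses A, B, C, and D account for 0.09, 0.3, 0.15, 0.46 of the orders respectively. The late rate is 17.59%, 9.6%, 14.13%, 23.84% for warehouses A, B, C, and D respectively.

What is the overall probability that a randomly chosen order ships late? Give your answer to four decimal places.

P(L) ≈ 0.1755

Summing over the partition,
P(L) = P(L|A)·P(A) + P(L|B)·P(B) + P(L|C)·P(C) + P(L|D)·P(D)
      = 0.1759·0.09 + 0.096·0.3 + 0.1413·0.15 + 0.2384·0.46
      = 0.015831 + 0.0288 + 0.021195 + 0.109664 = 0.17549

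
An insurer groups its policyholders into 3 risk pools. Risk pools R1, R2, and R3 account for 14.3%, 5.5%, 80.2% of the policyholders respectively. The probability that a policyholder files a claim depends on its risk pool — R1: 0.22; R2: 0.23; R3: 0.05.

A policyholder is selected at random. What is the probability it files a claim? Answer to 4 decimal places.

P(C) = P(C|R1)·P(R1) + P(C|R2)·P(R2) + P(C|R3)·P(R3)
      = 0.22·0.143 + 0.23·0.055 + 0.05·0.802
      = 0.03146 + 0.01265 + 0.0401 = 0.08421

0.0842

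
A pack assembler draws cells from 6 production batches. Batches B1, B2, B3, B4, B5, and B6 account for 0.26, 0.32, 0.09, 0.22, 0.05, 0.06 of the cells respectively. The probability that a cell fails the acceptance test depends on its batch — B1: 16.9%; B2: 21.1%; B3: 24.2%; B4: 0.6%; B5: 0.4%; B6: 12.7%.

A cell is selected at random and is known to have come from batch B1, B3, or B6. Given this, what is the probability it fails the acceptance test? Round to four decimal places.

Let S = {B1, B3, B6}.
P(S) = 0.26 + 0.09 + 0.06 = 0.41.
P(F ∩ S) = 0.169·0.26 + 0.242·0.09 + 0.127·0.06 = 0.04394 + 0.02178 + 0.00762 = 0.07334.
P(F | S) = 0.07334 / 0.41 = 0.178878…

P(F|S) ≈ 0.1789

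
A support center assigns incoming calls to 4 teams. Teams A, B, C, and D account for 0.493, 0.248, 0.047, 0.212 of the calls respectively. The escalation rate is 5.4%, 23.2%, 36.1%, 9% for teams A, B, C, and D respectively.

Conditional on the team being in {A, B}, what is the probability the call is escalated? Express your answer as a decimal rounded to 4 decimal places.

0.1136

Let S = {A, B}.
P(S) = 0.493 + 0.248 = 0.741.
P(E ∩ S) = 0.054·0.493 + 0.232·0.248 = 0.026622 + 0.057536 = 0.084158.
P(E | S) = 0.084158 / 0.741 = 0.113574…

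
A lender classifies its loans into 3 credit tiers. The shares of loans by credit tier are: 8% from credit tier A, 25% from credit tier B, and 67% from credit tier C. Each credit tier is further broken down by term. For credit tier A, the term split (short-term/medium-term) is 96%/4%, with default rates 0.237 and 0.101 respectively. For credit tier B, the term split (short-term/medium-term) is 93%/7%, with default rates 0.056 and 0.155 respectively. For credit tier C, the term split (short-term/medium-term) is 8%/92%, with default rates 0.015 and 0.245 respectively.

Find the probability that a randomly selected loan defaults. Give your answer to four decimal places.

0.1861

P(D|A) = 0.96·0.237 + 0.04·0.101 = 0.22752 + 0.00404 = 0.23156
P(D|B) = 0.93·0.056 + 0.07·0.155 = 0.05208 + 0.01085 = 0.06293
P(D|C) = 0.08·0.015 + 0.92·0.245 = 0.0012 + 0.2254 = 0.2266
By total probability over the outer partition,
P(D) = 0.08·0.23156 + 0.25·0.06293 + 0.67·0.2266
      = 0.0185248 + 0.0157325 + 0.151822 = 0.1860793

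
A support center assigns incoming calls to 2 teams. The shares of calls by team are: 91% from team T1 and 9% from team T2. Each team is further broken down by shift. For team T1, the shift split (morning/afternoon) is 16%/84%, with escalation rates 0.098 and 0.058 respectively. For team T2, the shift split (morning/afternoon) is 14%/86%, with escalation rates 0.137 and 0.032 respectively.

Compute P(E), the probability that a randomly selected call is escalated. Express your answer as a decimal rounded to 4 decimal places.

0.0628

P(E|T1) = 0.16·0.098 + 0.84·0.058 = 0.01568 + 0.04872 = 0.0644
P(E|T2) = 0.14·0.137 + 0.86·0.032 = 0.01918 + 0.02752 = 0.0467
Then overall,
P(E) = 0.91·0.0644 + 0.09·0.0467
      = 0.058604 + 0.004203 = 0.062807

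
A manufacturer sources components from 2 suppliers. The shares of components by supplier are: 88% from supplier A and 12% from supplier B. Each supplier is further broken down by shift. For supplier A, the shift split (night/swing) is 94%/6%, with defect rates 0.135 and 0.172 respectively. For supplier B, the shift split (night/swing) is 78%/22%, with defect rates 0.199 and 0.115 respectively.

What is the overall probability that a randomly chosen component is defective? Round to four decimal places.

P(D|A) = 0.94·0.135 + 0.06·0.172 = 0.1269 + 0.01032 = 0.13722
P(D|B) = 0.78·0.199 + 0.22·0.115 = 0.15522 + 0.0253 = 0.18052
By total probability over the outer partition,
P(D) = 0.88·0.13722 + 0.12·0.18052
      = 0.1207536 + 0.0216624 = 0.142416

P(D) ≈ 0.1424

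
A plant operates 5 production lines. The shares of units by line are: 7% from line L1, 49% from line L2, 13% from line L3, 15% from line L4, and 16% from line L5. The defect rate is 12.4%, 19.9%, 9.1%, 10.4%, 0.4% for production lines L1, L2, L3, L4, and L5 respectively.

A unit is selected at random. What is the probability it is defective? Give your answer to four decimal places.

P(D) = P(D|L1)·P(L1) + P(D|L2)·P(L2) + P(D|L3)·P(L3) + P(D|L4)·P(L4) + P(D|L5)·P(L5)
      = 0.124·0.07 + 0.199·0.49 + 0.091·0.13 + 0.104·0.15 + 0.004·0.16
      = 0.00868 + 0.09751 + 0.01183 + 0.0156 + 0.00064 = 0.13426

0.1343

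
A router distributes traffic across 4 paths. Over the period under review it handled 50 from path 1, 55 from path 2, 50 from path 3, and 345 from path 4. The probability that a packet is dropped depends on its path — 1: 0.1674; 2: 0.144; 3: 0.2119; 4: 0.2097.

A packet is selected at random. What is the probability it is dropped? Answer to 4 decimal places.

Total: 50 + 55 + 50 + 345 = 500.
P(1) = 50/500 = 0.1. P(2) = 55/500 = 0.11. P(3) = 50/500 = 0.1. P(4) = 345/500 = 0.69.
P(L) = P(L|1)·P(1) + P(L|2)·P(2) + P(L|3)·P(3) + P(L|4)·P(4)
      = 0.1674·0.1 + 0.144·0.11 + 0.2119·0.1 + 0.2097·0.69
      = 0.01674 + 0.01584 + 0.02119 + 0.144693 = 0.198463

0.1985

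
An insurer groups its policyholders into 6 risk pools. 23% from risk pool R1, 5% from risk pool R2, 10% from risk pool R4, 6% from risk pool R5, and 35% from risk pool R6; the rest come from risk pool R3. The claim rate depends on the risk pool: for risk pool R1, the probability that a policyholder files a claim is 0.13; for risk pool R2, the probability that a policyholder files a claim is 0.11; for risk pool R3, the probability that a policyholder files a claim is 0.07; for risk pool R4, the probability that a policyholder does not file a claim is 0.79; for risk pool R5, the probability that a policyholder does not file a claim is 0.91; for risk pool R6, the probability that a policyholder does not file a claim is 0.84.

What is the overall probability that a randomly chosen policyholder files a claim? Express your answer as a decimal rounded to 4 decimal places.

0.1325

P(R3) = 1 − (0.23 + 0.05 + 0.1 + 0.06 + 0.35) = 0.21.
P(C|R4) = 1 − 0.79 = 0.21.
P(C|R5) = 1 − 0.91 = 0.09.
P(C|R6) = 1 − 0.84 = 0.16.
By the law of total probability,
P(C) = P(C|R1)·P(R1) + P(C|R2)·P(R2) + P(C|R3)·P(R3) + P(C|R4)·P(R4) + P(C|R5)·P(R5) + P(C|R6)·P(R6)
      = 0.13·0.23 + 0.11·0.05 + 0.07·0.21 + 0.21·0.1 + 0.09·0.06 + 0.16·0.35
      = 0.0299 + 0.0055 + 0.0147 + 0.021 + 0.0054 + 0.056 = 0.1325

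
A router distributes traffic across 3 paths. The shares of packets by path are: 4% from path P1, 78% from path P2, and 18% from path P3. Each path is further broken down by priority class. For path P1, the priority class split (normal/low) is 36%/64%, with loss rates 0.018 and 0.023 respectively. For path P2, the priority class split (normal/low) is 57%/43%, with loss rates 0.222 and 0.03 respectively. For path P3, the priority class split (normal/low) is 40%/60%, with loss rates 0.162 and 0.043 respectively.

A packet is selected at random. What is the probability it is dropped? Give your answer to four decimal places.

0.1259

P(L|P1) = 0.36·0.018 + 0.64·0.023 = 0.00648 + 0.01472 = 0.0212
P(L|P2) = 0.57·0.222 + 0.43·0.03 = 0.12654 + 0.0129 = 0.13944
P(L|P3) = 0.4·0.162 + 0.6·0.043 = 0.0648 + 0.0258 = 0.0906
By total probability over the outer partition,
P(L) = 0.04·0.0212 + 0.78·0.13944 + 0.18·0.0906
      = 0.000848 + 0.1087632 + 0.016308 = 0.1259192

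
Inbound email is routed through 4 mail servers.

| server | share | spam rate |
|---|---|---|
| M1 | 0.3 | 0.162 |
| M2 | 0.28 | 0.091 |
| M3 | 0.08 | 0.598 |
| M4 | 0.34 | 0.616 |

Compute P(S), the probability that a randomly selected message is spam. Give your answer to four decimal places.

0.3314

P(S) = P(S|M1)·P(M1) + P(S|M2)·P(M2) + P(S|M3)·P(M3) + P(S|M4)·P(M4)
      = 0.162·0.3 + 0.091·0.28 + 0.598·0.08 + 0.616·0.34
      = 0.0486 + 0.02548 + 0.04784 + 0.20944 = 0.33136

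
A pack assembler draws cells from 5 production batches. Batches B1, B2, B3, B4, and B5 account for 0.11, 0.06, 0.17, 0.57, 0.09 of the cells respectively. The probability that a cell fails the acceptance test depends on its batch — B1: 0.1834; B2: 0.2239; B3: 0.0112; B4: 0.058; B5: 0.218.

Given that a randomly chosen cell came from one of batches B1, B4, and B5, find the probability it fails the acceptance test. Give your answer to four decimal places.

P(F|S) ≈ 0.0946

Let S = {B1, B4, B5}.
P(S) = 0.11 + 0.57 + 0.09 = 0.77.
P(F ∩ S) = 0.1834·0.11 + 0.058·0.57 + 0.218·0.09 = 0.020174 + 0.03306 + 0.01962 = 0.072854.
P(F | S) = 0.072854 / 0.77 = 0.094616…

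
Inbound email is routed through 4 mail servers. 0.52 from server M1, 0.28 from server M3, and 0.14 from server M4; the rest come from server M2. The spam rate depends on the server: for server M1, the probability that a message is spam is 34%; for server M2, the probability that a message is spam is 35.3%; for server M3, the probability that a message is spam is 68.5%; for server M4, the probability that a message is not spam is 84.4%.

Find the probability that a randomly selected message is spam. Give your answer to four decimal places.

P(S) ≈ 0.4116

P(M2) = 1 − (0.52 + 0.28 + 0.14) = 0.06.
P(S|M4) = 1 − 0.844 = 0.156.
P(S) = P(S|M1)·P(M1) + P(S|M2)·P(M2) + P(S|M3)·P(M3) + P(S|M4)·P(M4)
      = 0.34·0.52 + 0.353·0.06 + 0.685·0.28 + 0.156·0.14
      = 0.1768 + 0.02118 + 0.1918 + 0.02184 = 0.41162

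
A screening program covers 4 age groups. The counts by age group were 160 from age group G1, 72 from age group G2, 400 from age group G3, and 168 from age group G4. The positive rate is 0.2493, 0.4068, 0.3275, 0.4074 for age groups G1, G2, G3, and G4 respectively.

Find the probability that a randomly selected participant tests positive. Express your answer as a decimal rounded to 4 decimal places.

0.3358

Total: 160 + 72 + 400 + 168 = 800.
P(G1) = 160/800 = 0.2. P(G2) = 72/800 = 0.09. P(G3) = 400/800 = 0.5. P(G4) = 168/800 = 0.21.
Using total probability over the partition,
P(T) = P(T|G1)·P(G1) + P(T|G2)·P(G2) + P(T|G3)·P(G3) + P(T|G4)·P(G4)
      = 0.2493·0.2 + 0.4068·0.09 + 0.3275·0.5 + 0.4074·0.21
      = 0.04986 + 0.036612 + 0.16375 + 0.085554 = 0.335776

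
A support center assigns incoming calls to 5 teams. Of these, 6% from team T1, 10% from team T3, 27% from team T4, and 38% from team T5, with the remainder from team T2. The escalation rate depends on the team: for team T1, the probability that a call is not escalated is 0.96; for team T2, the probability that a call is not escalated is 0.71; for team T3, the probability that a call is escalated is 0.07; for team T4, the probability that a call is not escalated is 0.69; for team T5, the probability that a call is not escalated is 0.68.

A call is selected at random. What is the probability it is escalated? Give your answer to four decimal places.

P(T2) = 1 − (0.06 + 0.1 + 0.27 + 0.38) = 0.19.
P(E|T1) = 1 − 0.96 = 0.04.
P(E|T2) = 1 − 0.71 = 0.29.
P(E|T4) = 1 − 0.69 = 0.31.
P(E|T5) = 1 − 0.68 = 0.32.
Using total probability over the partition,
P(E) = P(E|T1)·P(T1) + P(E|T2)·P(T2) + P(E|T3)·P(T3) + P(E|T4)·P(T4) + P(E|T5)·P(T5)
      = 0.04·0.06 + 0.29·0.19 + 0.07·0.1 + 0.31·0.27 + 0.32·0.38
      = 0.0024 + 0.0551 + 0.007 + 0.0837 + 0.1216 = 0.2698

P(E) ≈ 0.2698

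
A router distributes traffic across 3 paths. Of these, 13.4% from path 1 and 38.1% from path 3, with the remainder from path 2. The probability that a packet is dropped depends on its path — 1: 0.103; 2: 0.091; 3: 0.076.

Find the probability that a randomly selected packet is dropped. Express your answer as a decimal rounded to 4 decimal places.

0.0869

P(2) = 1 − (0.134 + 0.381) = 0.485.
Summing over the partition,
P(L) = P(L|1)·P(1) + P(L|2)·P(2) + P(L|3)·P(3)
      = 0.103·0.134 + 0.091·0.485 + 0.076·0.381
      = 0.013802 + 0.044135 + 0.028956 = 0.086893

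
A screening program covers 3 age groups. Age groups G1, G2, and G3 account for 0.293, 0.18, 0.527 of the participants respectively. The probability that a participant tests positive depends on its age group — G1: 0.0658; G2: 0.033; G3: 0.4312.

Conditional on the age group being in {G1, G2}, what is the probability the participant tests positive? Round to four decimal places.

Let S = {G1, G2}.
P(S) = 0.293 + 0.18 = 0.473.
P(T ∩ S) = 0.0658·0.293 + 0.033·0.18 = 0.0192794 + 0.00594 = 0.0252194.
P(T | S) = 0.0252194 / 0.473 = 0.053318…

0.0533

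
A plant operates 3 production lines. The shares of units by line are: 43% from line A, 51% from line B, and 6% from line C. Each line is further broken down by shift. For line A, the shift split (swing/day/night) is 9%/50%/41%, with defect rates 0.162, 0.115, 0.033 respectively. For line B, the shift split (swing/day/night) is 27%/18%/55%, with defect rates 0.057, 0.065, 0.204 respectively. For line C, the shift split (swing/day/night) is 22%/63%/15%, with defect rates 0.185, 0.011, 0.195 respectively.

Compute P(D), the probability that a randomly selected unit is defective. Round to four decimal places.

0.1125

P(D|A) = 0.09·0.162 + 0.5·0.115 + 0.41·0.033 = 0.01458 + 0.0575 + 0.01353 = 0.08561
P(D|B) = 0.27·0.057 + 0.18·0.065 + 0.55·0.204 = 0.01539 + 0.0117 + 0.1122 = 0.13929
P(D|C) = 0.22·0.185 + 0.63·0.011 + 0.15·0.195 = 0.0407 + 0.00693 + 0.02925 = 0.07688
By total probability over the outer partition,
P(D) = 0.43·0.08561 + 0.51·0.13929 + 0.06·0.07688
      = 0.0368123 + 0.0710379 + 0.0046128 = 0.112463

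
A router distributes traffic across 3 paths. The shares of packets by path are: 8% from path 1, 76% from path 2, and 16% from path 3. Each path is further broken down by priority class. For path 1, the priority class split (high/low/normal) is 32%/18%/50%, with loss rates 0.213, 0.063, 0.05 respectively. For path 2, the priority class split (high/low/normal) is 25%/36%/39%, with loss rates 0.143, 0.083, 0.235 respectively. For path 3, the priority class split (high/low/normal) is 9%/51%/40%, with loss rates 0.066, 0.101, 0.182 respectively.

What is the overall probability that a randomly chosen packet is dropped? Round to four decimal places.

P(L) ≈ 0.1487

P(L|1) = 0.32·0.213 + 0.18·0.063 + 0.5·0.05 = 0.06816 + 0.01134 + 0.025 = 0.1045
P(L|2) = 0.25·0.143 + 0.36·0.083 + 0.39·0.235 = 0.03575 + 0.02988 + 0.09165 = 0.15728
P(L|3) = 0.09·0.066 + 0.51·0.101 + 0.4·0.182 = 0.00594 + 0.05151 + 0.0728 = 0.13025
Then overall,
P(L) = 0.08·0.1045 + 0.76·0.15728 + 0.16·0.13025
      = 0.00836 + 0.1195328 + 0.02084 = 0.1487328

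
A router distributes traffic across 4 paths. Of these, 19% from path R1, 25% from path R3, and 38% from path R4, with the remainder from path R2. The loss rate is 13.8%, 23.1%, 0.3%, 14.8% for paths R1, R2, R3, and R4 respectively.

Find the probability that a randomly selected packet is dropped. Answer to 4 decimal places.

P(L) ≈ 0.1248

P(R2) = 1 − (0.19 + 0.25 + 0.38) = 0.18.
P(L) = P(L|R1)·P(R1) + P(L|R2)·P(R2) + P(L|R3)·P(R3) + P(L|R4)·P(R4)
      = 0.138·0.19 + 0.231·0.18 + 0.003·0.25 + 0.148·0.38
      = 0.02622 + 0.04158 + 0.00075 + 0.05624 = 0.12479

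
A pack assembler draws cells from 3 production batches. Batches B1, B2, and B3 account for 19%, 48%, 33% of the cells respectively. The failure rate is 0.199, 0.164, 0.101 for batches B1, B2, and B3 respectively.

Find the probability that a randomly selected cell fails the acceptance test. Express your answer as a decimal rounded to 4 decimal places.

P(F) = P(F|B1)·P(B1) + P(F|B2)·P(B2) + P(F|B3)·P(B3)
      = 0.199·0.19 + 0.164·0.48 + 0.101·0.33
      = 0.03781 + 0.07872 + 0.03333 = 0.14986

P(F) ≈ 0.1499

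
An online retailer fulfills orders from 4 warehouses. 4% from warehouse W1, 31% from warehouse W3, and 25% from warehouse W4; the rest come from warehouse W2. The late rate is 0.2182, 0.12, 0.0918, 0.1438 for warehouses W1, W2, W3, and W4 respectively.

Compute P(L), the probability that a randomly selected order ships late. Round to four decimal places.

P(W2) = 1 − (0.04 + 0.31 + 0.25) = 0.4.
P(L) = P(L|W1)·P(W1) + P(L|W2)·P(W2) + P(L|W3)·P(W3) + P(L|W4)·P(W4)
      = 0.2182·0.04 + 0.12·0.4 + 0.0918·0.31 + 0.1438·0.25
      = 0.008728 + 0.048 + 0.028458 + 0.03595 = 0.121136

P(L) ≈ 0.1211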